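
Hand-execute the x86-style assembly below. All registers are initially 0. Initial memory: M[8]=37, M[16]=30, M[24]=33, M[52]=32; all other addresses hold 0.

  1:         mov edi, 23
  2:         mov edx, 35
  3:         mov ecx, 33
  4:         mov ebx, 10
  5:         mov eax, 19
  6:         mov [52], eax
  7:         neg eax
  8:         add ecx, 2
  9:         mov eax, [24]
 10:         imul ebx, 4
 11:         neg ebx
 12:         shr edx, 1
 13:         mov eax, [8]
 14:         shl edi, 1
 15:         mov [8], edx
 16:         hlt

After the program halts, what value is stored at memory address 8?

17

mov edi, 23 → edi=23
mov edx, 35 → edx=35
mov ecx, 33 → ecx=33
mov ebx, 10 → ebx=10
mov eax, 19 → eax=19
mov [52], eax → M[52]=19
neg eax → eax=-(19)=-19
add ecx, 2 → ecx=33+2=35
mov eax, [24] → eax=M[24]=33
imul ebx, 4 → ebx=10*4=40
neg ebx → ebx=-(40)=-40
shr edx, 1 → edx=35>>1=17
mov eax, [8] → eax=M[8]=37
shl edi, 1 → edi=23<<1=46
mov [8], edx → M[8]=17
halt.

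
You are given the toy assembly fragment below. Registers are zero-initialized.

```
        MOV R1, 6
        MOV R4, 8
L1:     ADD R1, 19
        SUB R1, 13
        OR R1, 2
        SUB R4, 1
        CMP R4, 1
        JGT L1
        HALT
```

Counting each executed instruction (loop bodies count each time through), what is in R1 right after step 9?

after MOV R1, 6: R1=6
after MOV R4, 8: R4=8
after ADD R1, 19: R1=6+19=25
after SUB R1, 13: R1=25-13=12
after OR R1, 2: R1=12|2=14
after SUB R4, 1: R4=8-1=7
CMP R4, 1  (cmp 7,1)
JGT L1: taken
after ADD R1, 19: R1=14+19=33
After step 9: R1 = 33.

33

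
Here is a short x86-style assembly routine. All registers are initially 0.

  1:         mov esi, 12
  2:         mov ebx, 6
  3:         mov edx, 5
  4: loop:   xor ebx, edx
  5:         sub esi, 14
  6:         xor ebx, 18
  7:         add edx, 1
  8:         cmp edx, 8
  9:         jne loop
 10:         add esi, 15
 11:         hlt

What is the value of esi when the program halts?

-15

mov esi, 12 → esi=12
mov ebx, 6 → ebx=6
mov edx, 5 → edx=5
xor ebx, edx → ebx=6^5=3
sub esi, 14 → esi=12-14=-2
xor ebx, 18 → ebx=3^18=17
add edx, 1 → edx=5+1=6
cmp edx, 8  (cmp 6,8)
jne loop: taken
xor ebx, edx → ebx=17^6=23
sub esi, 14 → esi=(-2)-14=-16
xor ebx, 18 → ebx=23^18=5
add edx, 1 → edx=6+1=7
cmp edx, 8  (cmp 7,8)
jne loop: taken
xor ebx, edx → ebx=5^7=2
sub esi, 14 → esi=(-16)-14=-30
xor ebx, 18 → ebx=2^18=16
add edx, 1 → edx=7+1=8
cmp edx, 8  (cmp 8,8)
jne loop: not taken
add esi, 15 → esi=(-30)+15=-15
halt.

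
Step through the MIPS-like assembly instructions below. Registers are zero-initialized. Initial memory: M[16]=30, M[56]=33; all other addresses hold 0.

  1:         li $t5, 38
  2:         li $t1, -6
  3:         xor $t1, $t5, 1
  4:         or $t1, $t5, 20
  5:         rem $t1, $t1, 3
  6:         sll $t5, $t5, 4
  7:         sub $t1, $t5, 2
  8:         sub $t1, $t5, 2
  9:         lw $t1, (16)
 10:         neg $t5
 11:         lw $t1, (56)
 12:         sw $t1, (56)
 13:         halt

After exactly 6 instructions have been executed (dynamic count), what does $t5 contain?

608

$t5=38
$t1=-6
$t1=38^1=39
$t1=38|20=54
$t1=54%3=0
$t5=38<<4=608
After step 6: $t5 = 608.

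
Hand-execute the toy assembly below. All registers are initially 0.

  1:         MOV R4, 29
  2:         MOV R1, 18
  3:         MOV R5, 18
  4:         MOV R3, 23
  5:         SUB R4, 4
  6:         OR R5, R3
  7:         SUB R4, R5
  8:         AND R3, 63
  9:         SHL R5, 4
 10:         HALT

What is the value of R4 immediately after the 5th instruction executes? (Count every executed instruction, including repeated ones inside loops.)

R4=29
R1=18
R5=18
R3=23
R4=29-4=25
After step 5: R4 = 25.

25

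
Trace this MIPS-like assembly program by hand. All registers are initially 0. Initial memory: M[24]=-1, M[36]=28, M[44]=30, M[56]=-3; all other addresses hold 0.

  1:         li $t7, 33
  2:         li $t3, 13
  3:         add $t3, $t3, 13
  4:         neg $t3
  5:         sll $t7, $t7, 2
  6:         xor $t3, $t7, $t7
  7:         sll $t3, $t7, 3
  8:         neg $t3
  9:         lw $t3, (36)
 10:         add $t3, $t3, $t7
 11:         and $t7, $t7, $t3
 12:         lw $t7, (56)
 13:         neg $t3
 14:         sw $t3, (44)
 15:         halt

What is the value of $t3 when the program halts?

-160

li $t7, 33 → $t7=33
li $t3, 13 → $t3=13
add $t3, $t3, 13 → $t3=13+13=26
neg $t3 → $t3=-(26)=-26
sll $t7, $t7, 2 → $t7=33<<2=132
xor $t3, $t7, $t7 → $t3=132^132=0
sll $t3, $t7, 3 → $t3=132<<3=1056
neg $t3 → $t3=-(1056)=-1056
lw $t3, (36) → $t3=M[36]=28
add $t3, $t3, $t7 → $t3=28+132=160
and $t7, $t7, $t3 → $t7=132&160=128
lw $t7, (56) → $t7=M[56]=-3
neg $t3 → $t3=-(160)=-160
sw $t3, (44) → M[44]=-160
halt.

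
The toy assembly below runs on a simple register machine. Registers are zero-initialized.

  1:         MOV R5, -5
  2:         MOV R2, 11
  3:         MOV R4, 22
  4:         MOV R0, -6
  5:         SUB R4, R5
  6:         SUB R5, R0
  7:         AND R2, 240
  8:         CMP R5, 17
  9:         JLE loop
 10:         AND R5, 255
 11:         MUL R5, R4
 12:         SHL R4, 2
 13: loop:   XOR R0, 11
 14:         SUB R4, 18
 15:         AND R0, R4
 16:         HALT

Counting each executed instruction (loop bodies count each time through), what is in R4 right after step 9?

27

MOV R5, -5 → R5=-5
MOV R2, 11 → R2=11
MOV R4, 22 → R4=22
MOV R0, -6 → R0=-6
SUB R4, R5 → R4=22-(-5)=27
SUB R5, R0 → R5=(-5)-(-6)=1
AND R2, 240 → R2=11&240=0
CMP R5, 17  (cmp 1,17)
JLE loop: taken
After step 9: R4 = 27.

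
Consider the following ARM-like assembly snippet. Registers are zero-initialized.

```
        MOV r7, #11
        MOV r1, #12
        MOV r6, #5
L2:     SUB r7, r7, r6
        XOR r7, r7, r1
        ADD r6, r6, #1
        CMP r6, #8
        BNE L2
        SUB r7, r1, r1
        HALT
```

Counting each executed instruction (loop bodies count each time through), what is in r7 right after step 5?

10

MOV r7, #11 → r7=11
MOV r1, #12 → r1=12
MOV r6, #5 → r6=5
SUB r7, r7, r6 → r7=11-5=6
XOR r7, r7, r1 → r7=6^12=10
After step 5: r7 = 10.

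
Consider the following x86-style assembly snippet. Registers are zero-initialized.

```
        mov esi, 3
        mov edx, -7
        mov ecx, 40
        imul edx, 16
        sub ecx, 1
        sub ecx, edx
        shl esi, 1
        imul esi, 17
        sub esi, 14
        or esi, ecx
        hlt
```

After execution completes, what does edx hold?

-112

after mov esi, 3: esi=3
after mov edx, -7: edx=-7
after mov ecx, 40: ecx=40
after imul edx, 16: edx=(-7)*16=-112
after sub ecx, 1: ecx=40-1=39
after sub ecx, edx: ecx=39-(-112)=151
after shl esi, 1: esi=3<<1=6
after imul esi, 17: esi=6*17=102
after sub esi, 14: esi=102-14=88
after or esi, ecx: esi=88|151=223
halt.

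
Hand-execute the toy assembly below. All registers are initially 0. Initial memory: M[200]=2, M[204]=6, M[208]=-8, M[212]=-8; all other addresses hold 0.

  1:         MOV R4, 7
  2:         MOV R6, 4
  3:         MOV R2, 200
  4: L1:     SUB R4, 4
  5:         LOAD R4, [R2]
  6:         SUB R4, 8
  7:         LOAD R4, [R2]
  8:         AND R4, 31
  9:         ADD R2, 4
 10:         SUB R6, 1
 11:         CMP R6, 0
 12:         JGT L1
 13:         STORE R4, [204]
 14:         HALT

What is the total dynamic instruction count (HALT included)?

R4=7
R6=4
R2=200
R4=7-4=3
R4=M[200]=2
R4=2-8=-6
R4=M[200]=2
R4=2&31=2
R2=200+4=204
R6=4-1=3
CMP R6, 0  (cmp 3,0)
JGT L1: taken
R4=2-4=-2
R4=M[204]=6
R4=6-8=-2
R4=M[204]=6
R4=6&31=6
R2=204+4=208
R6=3-1=2
CMP R6, 0  (cmp 2,0)
JGT L1: taken
R4=6-4=2
R4=M[208]=-8
R4=(-8)-8=-16
R4=M[208]=-8
R4=(-8)&31=24
R2=208+4=212
R6=2-1=1
CMP R6, 0  (cmp 1,0)
JGT L1: taken
R4=24-4=20
R4=M[212]=-8
R4=(-8)-8=-16
R4=M[212]=-8
R4=(-8)&31=24
R2=212+4=216
R6=1-1=0
CMP R6, 0  (cmp 0,0)
JGT L1: not taken
STORE R4, [204] → M[204]=24
halt.
Total executed instructions: 41.

41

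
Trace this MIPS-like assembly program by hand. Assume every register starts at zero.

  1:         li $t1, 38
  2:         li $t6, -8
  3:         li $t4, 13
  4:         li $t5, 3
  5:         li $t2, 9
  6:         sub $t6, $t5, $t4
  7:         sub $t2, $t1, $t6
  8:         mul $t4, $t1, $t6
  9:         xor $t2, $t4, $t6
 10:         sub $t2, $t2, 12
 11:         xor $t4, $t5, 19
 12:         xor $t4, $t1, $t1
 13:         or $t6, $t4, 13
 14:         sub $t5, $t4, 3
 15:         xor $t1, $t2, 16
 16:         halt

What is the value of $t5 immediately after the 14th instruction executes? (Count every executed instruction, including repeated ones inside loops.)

li $t1, 38 → $t1=38
li $t6, -8 → $t6=-8
li $t4, 13 → $t4=13
li $t5, 3 → $t5=3
li $t2, 9 → $t2=9
sub $t6, $t5, $t4 → $t6=3-13=-10
sub $t2, $t1, $t6 → $t2=38-(-10)=48
mul $t4, $t1, $t6 → $t4=38*(-10)=-380
xor $t2, $t4, $t6 → $t2=(-380)^(-10)=370
sub $t2, $t2, 12 → $t2=370-12=358
xor $t4, $t5, 19 → $t4=3^19=16
xor $t4, $t1, $t1 → $t4=38^38=0
or $t6, $t4, 13 → $t6=0|13=13
sub $t5, $t4, 3 → $t5=0-3=-3
After step 14: $t5 = -3.

-3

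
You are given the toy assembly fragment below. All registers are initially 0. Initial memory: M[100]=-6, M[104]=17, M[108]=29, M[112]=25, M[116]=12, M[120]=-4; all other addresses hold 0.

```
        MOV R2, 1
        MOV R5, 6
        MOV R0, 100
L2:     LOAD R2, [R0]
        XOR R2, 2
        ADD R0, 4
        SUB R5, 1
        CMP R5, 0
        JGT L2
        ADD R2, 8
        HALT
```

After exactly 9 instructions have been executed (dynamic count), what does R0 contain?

R2=1
R5=6
R0=100
R2=M[100]=-6
R2=(-6)^2=-8
R0=100+4=104
R5=6-1=5
CMP R5, 0  (cmp 5,0)
JGT L2: taken
After step 9: R0 = 104.

104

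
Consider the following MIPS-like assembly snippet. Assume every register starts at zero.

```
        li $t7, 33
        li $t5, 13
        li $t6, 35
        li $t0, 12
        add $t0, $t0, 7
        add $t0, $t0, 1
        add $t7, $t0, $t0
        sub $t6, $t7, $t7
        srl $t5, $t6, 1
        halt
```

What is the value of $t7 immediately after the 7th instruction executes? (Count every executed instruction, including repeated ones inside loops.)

40

li $t7, 33 → $t7=33
li $t5, 13 → $t5=13
li $t6, 35 → $t6=35
li $t0, 12 → $t0=12
add $t0, $t0, 7 → $t0=12+7=19
add $t0, $t0, 1 → $t0=19+1=20
add $t7, $t0, $t0 → $t7=20+20=40
After step 7: $t7 = 40.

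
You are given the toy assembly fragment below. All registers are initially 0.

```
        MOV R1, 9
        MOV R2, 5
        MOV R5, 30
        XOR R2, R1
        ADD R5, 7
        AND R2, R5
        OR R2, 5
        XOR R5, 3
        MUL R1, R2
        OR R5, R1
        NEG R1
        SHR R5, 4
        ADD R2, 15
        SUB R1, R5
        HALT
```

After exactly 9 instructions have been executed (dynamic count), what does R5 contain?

38

after MOV R1, 9: R1=9
after MOV R2, 5: R2=5
after MOV R5, 30: R5=30
after XOR R2, R1: R2=5^9=12
after ADD R5, 7: R5=30+7=37
after AND R2, R5: R2=12&37=4
after OR R2, 5: R2=4|5=5
after XOR R5, 3: R5=37^3=38
after MUL R1, R2: R1=9*5=45
After step 9: R5 = 38.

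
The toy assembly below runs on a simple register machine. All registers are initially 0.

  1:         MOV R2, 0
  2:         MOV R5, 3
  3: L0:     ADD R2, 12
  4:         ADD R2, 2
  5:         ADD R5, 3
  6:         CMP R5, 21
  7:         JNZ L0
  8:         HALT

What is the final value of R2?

84

MOV R2, 0 → R2=0
MOV R5, 3 → R5=3
ADD R2, 12 → R2=0+12=12
ADD R2, 2 → R2=12+2=14
ADD R5, 3 → R5=3+3=6
CMP R5, 21  (cmp 6,21)
JNZ L0: taken
ADD R2, 12 → R2=14+12=26
ADD R2, 2 → R2=26+2=28
ADD R5, 3 → R5=6+3=9
CMP R5, 21  (cmp 9,21)
JNZ L0: taken
ADD R2, 12 → R2=28+12=40
ADD R2, 2 → R2=40+2=42
ADD R5, 3 → R5=9+3=12
CMP R5, 21  (cmp 12,21)
JNZ L0: taken
ADD R2, 12 → R2=42+12=54
ADD R2, 2 → R2=54+2=56
ADD R5, 3 → R5=12+3=15
CMP R5, 21  (cmp 15,21)
JNZ L0: taken
ADD R2, 12 → R2=56+12=68
ADD R2, 2 → R2=68+2=70
ADD R5, 3 → R5=15+3=18
CMP R5, 21  (cmp 18,21)
JNZ L0: taken
ADD R2, 12 → R2=70+12=82
ADD R2, 2 → R2=82+2=84
ADD R5, 3 → R5=18+3=21
CMP R5, 21  (cmp 21,21)
JNZ L0: not taken
halt.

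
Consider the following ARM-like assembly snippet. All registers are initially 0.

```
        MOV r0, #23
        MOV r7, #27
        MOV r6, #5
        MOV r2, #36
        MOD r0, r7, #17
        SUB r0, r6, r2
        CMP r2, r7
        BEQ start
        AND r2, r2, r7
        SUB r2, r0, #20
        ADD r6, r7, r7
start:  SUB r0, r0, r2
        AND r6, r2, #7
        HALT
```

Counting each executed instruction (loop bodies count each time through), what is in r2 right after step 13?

MOV r0, #23 → r0=23
MOV r7, #27 → r7=27
MOV r6, #5 → r6=5
MOV r2, #36 → r2=36
MOD r0, r7, #17 → r0=27%17=10
SUB r0, r6, r2 → r0=5-36=-31
CMP r2, r7  (cmp 36,27)
BEQ start: not taken
AND r2, r2, r7 → r2=36&27=0
SUB r2, r0, #20 → r2=(-31)-20=-51
ADD r6, r7, r7 → r6=27+27=54
SUB r0, r0, r2 → r0=(-31)-(-51)=20
AND r6, r2, #7 → r6=(-51)&7=5
After step 13: r2 = -51.

-51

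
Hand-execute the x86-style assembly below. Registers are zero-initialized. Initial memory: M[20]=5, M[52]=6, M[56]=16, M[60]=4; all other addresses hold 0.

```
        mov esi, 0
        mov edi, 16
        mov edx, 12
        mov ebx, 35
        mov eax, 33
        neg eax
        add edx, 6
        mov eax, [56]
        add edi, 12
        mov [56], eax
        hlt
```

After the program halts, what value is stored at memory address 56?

16

mov esi, 0 → esi=0
mov edi, 16 → edi=16
mov edx, 12 → edx=12
mov ebx, 35 → ebx=35
mov eax, 33 → eax=33
neg eax → eax=-(33)=-33
add edx, 6 → edx=12+6=18
mov eax, [56] → eax=M[56]=16
add edi, 12 → edi=16+12=28
mov [56], eax → M[56]=16
halt.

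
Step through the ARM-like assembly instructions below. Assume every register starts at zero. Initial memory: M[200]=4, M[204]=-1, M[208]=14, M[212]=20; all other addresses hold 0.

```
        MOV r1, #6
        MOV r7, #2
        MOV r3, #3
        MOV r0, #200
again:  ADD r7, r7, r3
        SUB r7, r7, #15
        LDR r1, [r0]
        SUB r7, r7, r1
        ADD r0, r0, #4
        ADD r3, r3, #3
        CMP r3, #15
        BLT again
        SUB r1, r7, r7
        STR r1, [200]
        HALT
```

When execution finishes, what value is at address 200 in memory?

0

r1=6
r7=2
r3=3
r0=200
r7=2+3=5
r7=5-15=-10
r1=M[200]=4
r7=(-10)-4=-14
r0=200+4=204
r3=3+3=6
CMP r3, #15  (cmp 6,15)
BLT again: taken
r7=(-14)+6=-8
r7=(-8)-15=-23
r1=M[204]=-1
r7=(-23)-(-1)=-22
r0=204+4=208
r3=6+3=9
CMP r3, #15  (cmp 9,15)
BLT again: taken
r7=(-22)+9=-13
r7=(-13)-15=-28
r1=M[208]=14
r7=(-28)-14=-42
r0=208+4=212
r3=9+3=12
CMP r3, #15  (cmp 12,15)
BLT again: taken
r7=(-42)+12=-30
r7=(-30)-15=-45
r1=M[212]=20
r7=(-45)-20=-65
r0=212+4=216
r3=12+3=15
CMP r3, #15  (cmp 15,15)
BLT again: not taken
r1=(-65)-(-65)=0
STR r1, [200] → M[200]=0
halt.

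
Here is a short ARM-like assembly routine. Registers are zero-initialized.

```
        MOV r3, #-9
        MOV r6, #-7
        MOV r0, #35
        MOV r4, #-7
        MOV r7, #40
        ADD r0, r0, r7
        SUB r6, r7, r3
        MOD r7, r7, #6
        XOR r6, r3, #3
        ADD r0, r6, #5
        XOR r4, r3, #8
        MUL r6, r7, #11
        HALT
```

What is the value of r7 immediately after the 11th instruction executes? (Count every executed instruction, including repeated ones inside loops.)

4

r3=-9
r6=-7
r0=35
r4=-7
r7=40
r0=35+40=75
r6=40-(-9)=49
r7=40%6=4
r6=(-9)^3=-12
r0=(-12)+5=-7
r4=(-9)^8=-1
After step 11: r7 = 4.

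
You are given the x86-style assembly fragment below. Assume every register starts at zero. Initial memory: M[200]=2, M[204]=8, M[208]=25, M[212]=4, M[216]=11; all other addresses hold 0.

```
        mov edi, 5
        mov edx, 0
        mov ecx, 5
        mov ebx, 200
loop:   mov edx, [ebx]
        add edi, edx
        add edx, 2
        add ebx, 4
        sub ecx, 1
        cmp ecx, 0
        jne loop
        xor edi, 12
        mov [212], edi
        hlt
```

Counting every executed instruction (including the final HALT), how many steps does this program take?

42

edi=5
edx=0
ecx=5
ebx=200
edx=M[200]=2
edi=5+2=7
edx=2+2=4
ebx=200+4=204
ecx=5-1=4
cmp ecx, 0  (cmp 4,0)
jne loop: taken
edx=M[204]=8
edi=7+8=15
edx=8+2=10
ebx=204+4=208
ecx=4-1=3
cmp ecx, 0  (cmp 3,0)
jne loop: taken
edx=M[208]=25
edi=15+25=40
edx=25+2=27
ebx=208+4=212
ecx=3-1=2
cmp ecx, 0  (cmp 2,0)
jne loop: taken
edx=M[212]=4
edi=40+4=44
edx=4+2=6
ebx=212+4=216
ecx=2-1=1
cmp ecx, 0  (cmp 1,0)
jne loop: taken
edx=M[216]=11
edi=44+11=55
edx=11+2=13
ebx=216+4=220
ecx=1-1=0
cmp ecx, 0  (cmp 0,0)
jne loop: not taken
edi=55^12=59
mov [212], edi → M[212]=59
halt.
Total executed instructions: 42.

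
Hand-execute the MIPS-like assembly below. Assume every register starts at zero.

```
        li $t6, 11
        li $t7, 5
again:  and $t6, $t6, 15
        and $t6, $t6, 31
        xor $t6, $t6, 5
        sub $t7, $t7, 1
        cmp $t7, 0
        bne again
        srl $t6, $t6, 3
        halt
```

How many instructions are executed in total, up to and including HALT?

34

$t6=11
$t7=5
$t6=11&15=11
$t6=11&31=11
$t6=11^5=14
$t7=5-1=4
cmp $t7, 0  (cmp 4,0)
bne again: taken
$t6=14&15=14
$t6=14&31=14
$t6=14^5=11
$t7=4-1=3
cmp $t7, 0  (cmp 3,0)
bne again: taken
$t6=11&15=11
$t6=11&31=11
$t6=11^5=14
$t7=3-1=2
cmp $t7, 0  (cmp 2,0)
bne again: taken
$t6=14&15=14
$t6=14&31=14
$t6=14^5=11
$t7=2-1=1
cmp $t7, 0  (cmp 1,0)
bne again: taken
$t6=11&15=11
$t6=11&31=11
$t6=11^5=14
$t7=1-1=0
cmp $t7, 0  (cmp 0,0)
bne again: not taken
$t6=14>>3=1
halt.
Total executed instructions: 34.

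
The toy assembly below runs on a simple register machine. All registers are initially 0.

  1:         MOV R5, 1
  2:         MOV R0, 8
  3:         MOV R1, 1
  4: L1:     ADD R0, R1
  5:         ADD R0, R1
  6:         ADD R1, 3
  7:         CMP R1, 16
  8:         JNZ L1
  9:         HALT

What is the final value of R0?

MOV R5, 1 → R5=1
MOV R0, 8 → R0=8
MOV R1, 1 → R1=1
ADD R0, R1 → R0=8+1=9
ADD R0, R1 → R0=9+1=10
ADD R1, 3 → R1=1+3=4
CMP R1, 16  (cmp 4,16)
JNZ L1: taken
ADD R0, R1 → R0=10+4=14
ADD R0, R1 → R0=14+4=18
ADD R1, 3 → R1=4+3=7
CMP R1, 16  (cmp 7,16)
JNZ L1: taken
ADD R0, R1 → R0=18+7=25
ADD R0, R1 → R0=25+7=32
ADD R1, 3 → R1=7+3=10
CMP R1, 16  (cmp 10,16)
JNZ L1: taken
ADD R0, R1 → R0=32+10=42
ADD R0, R1 → R0=42+10=52
ADD R1, 3 → R1=10+3=13
CMP R1, 16  (cmp 13,16)
JNZ L1: taken
ADD R0, R1 → R0=52+13=65
ADD R0, R1 → R0=65+13=78
ADD R1, 3 → R1=13+3=16
CMP R1, 16  (cmp 16,16)
JNZ L1: not taken
halt.

78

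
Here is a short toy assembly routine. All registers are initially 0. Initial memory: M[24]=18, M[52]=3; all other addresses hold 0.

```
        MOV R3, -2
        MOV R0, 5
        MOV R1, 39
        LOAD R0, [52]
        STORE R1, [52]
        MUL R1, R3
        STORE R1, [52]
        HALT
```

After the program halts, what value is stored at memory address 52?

-78

after MOV R3, -2: R3=-2
after MOV R0, 5: R0=5
after MOV R1, 39: R1=39
after LOAD R0, [52]: R0=M[52]=3
STORE R1, [52] → M[52]=39
after MUL R1, R3: R1=39*(-2)=-78
STORE R1, [52] → M[52]=-78
halt.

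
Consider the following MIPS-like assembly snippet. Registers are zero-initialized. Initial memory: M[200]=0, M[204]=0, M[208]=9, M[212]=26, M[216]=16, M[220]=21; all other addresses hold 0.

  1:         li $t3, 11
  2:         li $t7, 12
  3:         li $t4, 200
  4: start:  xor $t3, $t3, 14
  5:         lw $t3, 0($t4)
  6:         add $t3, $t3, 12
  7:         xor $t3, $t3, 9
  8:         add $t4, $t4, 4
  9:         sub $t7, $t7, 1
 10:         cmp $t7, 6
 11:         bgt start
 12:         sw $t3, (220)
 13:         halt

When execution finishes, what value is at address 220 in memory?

40

$t3=11
$t7=12
$t4=200
$t3=11^14=5
$t3=M[200]=0
$t3=0+12=12
$t3=12^9=5
$t4=200+4=204
$t7=12-1=11
cmp $t7, 6  (cmp 11,6)
bgt start: taken
$t3=5^14=11
$t3=M[204]=0
$t3=0+12=12
$t3=12^9=5
$t4=204+4=208
$t7=11-1=10
cmp $t7, 6  (cmp 10,6)
bgt start: taken
$t3=5^14=11
$t3=M[208]=9
$t3=9+12=21
$t3=21^9=28
$t4=208+4=212
$t7=10-1=9
cmp $t7, 6  (cmp 9,6)
bgt start: taken
$t3=28^14=18
$t3=M[212]=26
$t3=26+12=38
$t3=38^9=47
$t4=212+4=216
$t7=9-1=8
cmp $t7, 6  (cmp 8,6)
bgt start: taken
$t3=47^14=33
$t3=M[216]=16
$t3=16+12=28
$t3=28^9=21
$t4=216+4=220
$t7=8-1=7
cmp $t7, 6  (cmp 7,6)
bgt start: taken
$t3=21^14=27
$t3=M[220]=21
$t3=21+12=33
$t3=33^9=40
$t4=220+4=224
$t7=7-1=6
cmp $t7, 6  (cmp 6,6)
bgt start: not taken
sw $t3, (220) → M[220]=40
halt.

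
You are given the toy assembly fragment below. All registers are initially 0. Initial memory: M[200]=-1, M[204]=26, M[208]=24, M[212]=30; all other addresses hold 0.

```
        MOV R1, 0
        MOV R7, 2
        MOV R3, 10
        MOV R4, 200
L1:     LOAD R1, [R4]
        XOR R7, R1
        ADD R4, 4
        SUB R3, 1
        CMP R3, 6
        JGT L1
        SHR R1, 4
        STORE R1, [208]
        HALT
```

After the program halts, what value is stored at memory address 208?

after MOV R1, 0: R1=0
after MOV R7, 2: R7=2
after MOV R3, 10: R3=10
after MOV R4, 200: R4=200
after LOAD R1, [R4]: R1=M[200]=-1
after XOR R7, R1: R7=2^(-1)=-3
after ADD R4, 4: R4=200+4=204
after SUB R3, 1: R3=10-1=9
CMP R3, 6  (cmp 9,6)
JGT L1: taken
after LOAD R1, [R4]: R1=M[204]=26
after XOR R7, R1: R7=(-3)^26=-25
after ADD R4, 4: R4=204+4=208
after SUB R3, 1: R3=9-1=8
CMP R3, 6  (cmp 8,6)
JGT L1: taken
after LOAD R1, [R4]: R1=M[208]=24
after XOR R7, R1: R7=(-25)^24=-1
after ADD R4, 4: R4=208+4=212
after SUB R3, 1: R3=8-1=7
CMP R3, 6  (cmp 7,6)
JGT L1: taken
after LOAD R1, [R4]: R1=M[212]=30
after XOR R7, R1: R7=(-1)^30=-31
after ADD R4, 4: R4=212+4=216
after SUB R3, 1: R3=7-1=6
CMP R3, 6  (cmp 6,6)
JGT L1: not taken
after SHR R1, 4: R1=30>>4=1
STORE R1, [208] → M[208]=1
halt.

1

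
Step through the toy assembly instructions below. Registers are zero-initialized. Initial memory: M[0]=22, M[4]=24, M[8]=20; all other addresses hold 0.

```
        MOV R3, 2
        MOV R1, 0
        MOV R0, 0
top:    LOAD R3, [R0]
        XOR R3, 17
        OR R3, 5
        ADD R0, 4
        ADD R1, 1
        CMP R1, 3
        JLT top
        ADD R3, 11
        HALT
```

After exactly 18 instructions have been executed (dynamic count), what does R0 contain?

8

MOV R3, 2 → R3=2
MOV R1, 0 → R1=0
MOV R0, 0 → R0=0
LOAD R3, [R0] → R3=M[0]=22
XOR R3, 17 → R3=22^17=7
OR R3, 5 → R3=7|5=7
ADD R0, 4 → R0=0+4=4
ADD R1, 1 → R1=0+1=1
CMP R1, 3  (cmp 1,3)
JLT top: taken
LOAD R3, [R0] → R3=M[4]=24
XOR R3, 17 → R3=24^17=9
OR R3, 5 → R3=9|5=13
ADD R0, 4 → R0=4+4=8
ADD R1, 1 → R1=1+1=2
CMP R1, 3  (cmp 2,3)
JLT top: taken
LOAD R3, [R0] → R3=M[8]=20
After step 18: R0 = 8.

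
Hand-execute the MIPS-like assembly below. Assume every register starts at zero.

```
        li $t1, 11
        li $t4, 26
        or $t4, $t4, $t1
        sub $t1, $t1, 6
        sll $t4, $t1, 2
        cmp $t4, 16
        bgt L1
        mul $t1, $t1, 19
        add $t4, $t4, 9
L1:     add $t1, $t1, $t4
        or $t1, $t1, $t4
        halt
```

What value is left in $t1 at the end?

li $t1, 11 → $t1=11
li $t4, 26 → $t4=26
or $t4, $t4, $t1 → $t4=26|11=27
sub $t1, $t1, 6 → $t1=11-6=5
sll $t4, $t1, 2 → $t4=5<<2=20
cmp $t4, 16  (cmp 20,16)
bgt L1: taken
add $t1, $t1, $t4 → $t1=5+20=25
or $t1, $t1, $t4 → $t1=25|20=29
halt.

29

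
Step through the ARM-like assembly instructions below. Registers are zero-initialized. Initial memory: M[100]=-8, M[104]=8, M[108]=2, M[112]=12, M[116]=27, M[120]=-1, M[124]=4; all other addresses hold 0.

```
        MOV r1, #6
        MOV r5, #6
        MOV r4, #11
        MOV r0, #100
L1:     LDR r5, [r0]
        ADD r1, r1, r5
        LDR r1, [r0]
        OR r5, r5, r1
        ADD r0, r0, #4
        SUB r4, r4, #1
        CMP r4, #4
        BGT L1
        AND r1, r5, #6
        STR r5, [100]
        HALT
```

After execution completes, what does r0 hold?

after MOV r1, #6: r1=6
after MOV r5, #6: r5=6
after MOV r4, #11: r4=11
after MOV r0, #100: r0=100
after LDR r5, [r0]: r5=M[100]=-8
after ADD r1, r1, r5: r1=6+(-8)=-2
after LDR r1, [r0]: r1=M[100]=-8
after OR r5, r5, r1: r5=(-8)|(-8)=-8
after ADD r0, r0, #4: r0=100+4=104
after SUB r4, r4, #1: r4=11-1=10
CMP r4, #4  (cmp 10,4)
BGT L1: taken
after LDR r5, [r0]: r5=M[104]=8
after ADD r1, r1, r5: r1=(-8)+8=0
after LDR r1, [r0]: r1=M[104]=8
after OR r5, r5, r1: r5=8|8=8
after ADD r0, r0, #4: r0=104+4=108
after SUB r4, r4, #1: r4=10-1=9
CMP r4, #4  (cmp 9,4)
BGT L1: taken
after LDR r5, [r0]: r5=M[108]=2
after ADD r1, r1, r5: r1=8+2=10
after LDR r1, [r0]: r1=M[108]=2
after OR r5, r5, r1: r5=2|2=2
after ADD r0, r0, #4: r0=108+4=112
after SUB r4, r4, #1: r4=9-1=8
CMP r4, #4  (cmp 8,4)
BGT L1: taken
after LDR r5, [r0]: r5=M[112]=12
after ADD r1, r1, r5: r1=2+12=14
after LDR r1, [r0]: r1=M[112]=12
after OR r5, r5, r1: r5=12|12=12
after ADD r0, r0, #4: r0=112+4=116
after SUB r4, r4, #1: r4=8-1=7
CMP r4, #4  (cmp 7,4)
BGT L1: taken
after LDR r5, [r0]: r5=M[116]=27
after ADD r1, r1, r5: r1=12+27=39
after LDR r1, [r0]: r1=M[116]=27
after OR r5, r5, r1: r5=27|27=27
after ADD r0, r0, #4: r0=116+4=120
after SUB r4, r4, #1: r4=7-1=6
CMP r4, #4  (cmp 6,4)
BGT L1: taken
after LDR r5, [r0]: r5=M[120]=-1
after ADD r1, r1, r5: r1=27+(-1)=26
after LDR r1, [r0]: r1=M[120]=-1
after OR r5, r5, r1: r5=(-1)|(-1)=-1
after ADD r0, r0, #4: r0=120+4=124
after SUB r4, r4, #1: r4=6-1=5
CMP r4, #4  (cmp 5,4)
BGT L1: taken
after LDR r5, [r0]: r5=M[124]=4
after ADD r1, r1, r5: r1=(-1)+4=3
after LDR r1, [r0]: r1=M[124]=4
after OR r5, r5, r1: r5=4|4=4
after ADD r0, r0, #4: r0=124+4=128
after SUB r4, r4, #1: r4=5-1=4
CMP r4, #4  (cmp 4,4)
BGT L1: not taken
after AND r1, r5, #6: r1=4&6=4
STR r5, [100] → M[100]=4
halt.

128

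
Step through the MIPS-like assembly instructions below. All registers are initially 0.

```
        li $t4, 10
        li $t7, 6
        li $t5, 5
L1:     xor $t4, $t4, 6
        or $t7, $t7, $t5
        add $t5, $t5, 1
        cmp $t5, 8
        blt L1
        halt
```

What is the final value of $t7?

after li $t4, 10: $t4=10
after li $t7, 6: $t7=6
after li $t5, 5: $t5=5
after xor $t4, $t4, 6: $t4=10^6=12
after or $t7, $t7, $t5: $t7=6|5=7
after add $t5, $t5, 1: $t5=5+1=6
cmp $t5, 8  (cmp 6,8)
blt L1: taken
after xor $t4, $t4, 6: $t4=12^6=10
after or $t7, $t7, $t5: $t7=7|6=7
after add $t5, $t5, 1: $t5=6+1=7
cmp $t5, 8  (cmp 7,8)
blt L1: taken
after xor $t4, $t4, 6: $t4=10^6=12
after or $t7, $t7, $t5: $t7=7|7=7
after add $t5, $t5, 1: $t5=7+1=8
cmp $t5, 8  (cmp 8,8)
blt L1: not taken
halt.

7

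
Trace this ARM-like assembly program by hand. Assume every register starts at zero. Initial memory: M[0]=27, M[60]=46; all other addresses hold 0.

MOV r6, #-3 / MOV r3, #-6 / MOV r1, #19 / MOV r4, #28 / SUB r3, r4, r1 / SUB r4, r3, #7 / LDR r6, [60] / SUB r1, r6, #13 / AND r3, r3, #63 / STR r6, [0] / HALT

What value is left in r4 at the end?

r6=-3
r3=-6
r1=19
r4=28
r3=28-19=9
r4=9-7=2
r6=M[60]=46
r1=46-13=33
r3=9&63=9
STR r6, [0] → M[0]=46
halt.

2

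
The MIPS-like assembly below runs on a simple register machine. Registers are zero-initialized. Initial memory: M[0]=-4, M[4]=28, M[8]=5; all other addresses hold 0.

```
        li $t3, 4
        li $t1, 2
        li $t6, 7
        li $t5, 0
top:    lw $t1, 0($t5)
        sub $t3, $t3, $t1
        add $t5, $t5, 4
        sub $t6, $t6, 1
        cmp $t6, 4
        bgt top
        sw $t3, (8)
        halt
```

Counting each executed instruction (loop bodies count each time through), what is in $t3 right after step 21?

after li $t3, 4: $t3=4
after li $t1, 2: $t1=2
after li $t6, 7: $t6=7
after li $t5, 0: $t5=0
after lw $t1, 0($t5): $t1=M[0]=-4
after sub $t3, $t3, $t1: $t3=4-(-4)=8
after add $t5, $t5, 4: $t5=0+4=4
after sub $t6, $t6, 1: $t6=7-1=6
cmp $t6, 4  (cmp 6,4)
bgt top: taken
after lw $t1, 0($t5): $t1=M[4]=28
after sub $t3, $t3, $t1: $t3=8-28=-20
after add $t5, $t5, 4: $t5=4+4=8
after sub $t6, $t6, 1: $t6=6-1=5
cmp $t6, 4  (cmp 5,4)
bgt top: taken
after lw $t1, 0($t5): $t1=M[8]=5
after sub $t3, $t3, $t1: $t3=(-20)-5=-25
after add $t5, $t5, 4: $t5=8+4=12
after sub $t6, $t6, 1: $t6=5-1=4
cmp $t6, 4  (cmp 4,4)
After step 21: $t3 = -25.

-25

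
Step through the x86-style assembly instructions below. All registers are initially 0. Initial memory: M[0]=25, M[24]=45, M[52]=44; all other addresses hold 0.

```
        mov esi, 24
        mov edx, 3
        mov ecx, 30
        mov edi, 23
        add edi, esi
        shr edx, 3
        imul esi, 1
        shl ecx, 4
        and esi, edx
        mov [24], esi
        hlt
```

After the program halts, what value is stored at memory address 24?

mov esi, 24 → esi=24
mov edx, 3 → edx=3
mov ecx, 30 → ecx=30
mov edi, 23 → edi=23
add edi, esi → edi=23+24=47
shr edx, 3 → edx=3>>3=0
imul esi, 1 → esi=24*1=24
shl ecx, 4 → ecx=30<<4=480
and esi, edx → esi=24&0=0
mov [24], esi → M[24]=0
halt.

0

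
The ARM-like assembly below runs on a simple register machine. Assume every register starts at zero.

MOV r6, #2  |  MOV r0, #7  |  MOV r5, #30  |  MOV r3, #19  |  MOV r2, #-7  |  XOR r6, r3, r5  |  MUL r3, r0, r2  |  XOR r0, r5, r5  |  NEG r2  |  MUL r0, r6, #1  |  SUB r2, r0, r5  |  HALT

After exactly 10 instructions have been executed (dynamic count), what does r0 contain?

13

after MOV r6, #2: r6=2
after MOV r0, #7: r0=7
after MOV r5, #30: r5=30
after MOV r3, #19: r3=19
after MOV r2, #-7: r2=-7
after XOR r6, r3, r5: r6=19^30=13
after MUL r3, r0, r2: r3=7*(-7)=-49
after XOR r0, r5, r5: r0=30^30=0
after NEG r2: r2=-(-7)=7
after MUL r0, r6, #1: r0=13*1=13
After step 10: r0 = 13.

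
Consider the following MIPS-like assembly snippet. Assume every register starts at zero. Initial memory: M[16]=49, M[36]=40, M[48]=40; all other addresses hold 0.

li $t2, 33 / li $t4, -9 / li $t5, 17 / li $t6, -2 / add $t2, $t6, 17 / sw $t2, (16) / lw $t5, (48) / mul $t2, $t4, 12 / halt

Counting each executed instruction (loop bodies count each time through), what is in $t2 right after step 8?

-108

after li $t2, 33: $t2=33
after li $t4, -9: $t4=-9
after li $t5, 17: $t5=17
after li $t6, -2: $t6=-2
after add $t2, $t6, 17: $t2=(-2)+17=15
sw $t2, (16) → M[16]=15
after lw $t5, (48): $t5=M[48]=40
after mul $t2, $t4, 12: $t2=(-9)*12=-108
After step 8: $t2 = -108.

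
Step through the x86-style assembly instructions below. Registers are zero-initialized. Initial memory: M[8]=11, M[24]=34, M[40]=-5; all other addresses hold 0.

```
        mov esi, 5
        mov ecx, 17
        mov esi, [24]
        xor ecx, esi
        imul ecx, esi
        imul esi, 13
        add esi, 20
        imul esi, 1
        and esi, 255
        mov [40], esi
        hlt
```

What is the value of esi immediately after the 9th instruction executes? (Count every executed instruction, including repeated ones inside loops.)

mov esi, 5 → esi=5
mov ecx, 17 → ecx=17
mov esi, [24] → esi=M[24]=34
xor ecx, esi → ecx=17^34=51
imul ecx, esi → ecx=51*34=1734
imul esi, 13 → esi=34*13=442
add esi, 20 → esi=442+20=462
imul esi, 1 → esi=462*1=462
and esi, 255 → esi=462&255=206
After step 9: esi = 206.

206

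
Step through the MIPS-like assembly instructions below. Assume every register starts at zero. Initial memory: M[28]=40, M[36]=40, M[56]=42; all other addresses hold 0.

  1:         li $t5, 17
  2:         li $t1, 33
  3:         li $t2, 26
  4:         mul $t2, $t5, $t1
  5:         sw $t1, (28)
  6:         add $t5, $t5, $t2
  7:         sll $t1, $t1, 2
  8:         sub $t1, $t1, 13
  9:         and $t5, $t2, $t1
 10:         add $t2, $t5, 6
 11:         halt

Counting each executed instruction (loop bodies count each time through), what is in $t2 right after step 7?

after li $t5, 17: $t5=17
after li $t1, 33: $t1=33
after li $t2, 26: $t2=26
after mul $t2, $t5, $t1: $t2=17*33=561
sw $t1, (28) → M[28]=33
after add $t5, $t5, $t2: $t5=17+561=578
after sll $t1, $t1, 2: $t1=33<<2=132
After step 7: $t2 = 561.

561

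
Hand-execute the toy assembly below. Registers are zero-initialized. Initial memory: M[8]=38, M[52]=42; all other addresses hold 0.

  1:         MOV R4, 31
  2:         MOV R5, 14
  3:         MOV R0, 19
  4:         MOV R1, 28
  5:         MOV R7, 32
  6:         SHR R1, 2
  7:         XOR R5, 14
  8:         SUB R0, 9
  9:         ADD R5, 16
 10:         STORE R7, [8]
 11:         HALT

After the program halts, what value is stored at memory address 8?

32

after MOV R4, 31: R4=31
after MOV R5, 14: R5=14
after MOV R0, 19: R0=19
after MOV R1, 28: R1=28
after MOV R7, 32: R7=32
after SHR R1, 2: R1=28>>2=7
after XOR R5, 14: R5=14^14=0
after SUB R0, 9: R0=19-9=10
after ADD R5, 16: R5=0+16=16
STORE R7, [8] → M[8]=32
halt.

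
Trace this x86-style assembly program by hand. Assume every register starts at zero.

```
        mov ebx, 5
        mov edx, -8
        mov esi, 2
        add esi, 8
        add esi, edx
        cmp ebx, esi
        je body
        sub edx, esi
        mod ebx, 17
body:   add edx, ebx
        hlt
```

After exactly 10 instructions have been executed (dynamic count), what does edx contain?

ebx=5
edx=-8
esi=2
esi=2+8=10
esi=10+(-8)=2
cmp ebx, esi  (cmp 5,2)
je body: not taken
edx=(-8)-2=-10
ebx=5%17=5
edx=(-10)+5=-5
After step 10: edx = -5.

-5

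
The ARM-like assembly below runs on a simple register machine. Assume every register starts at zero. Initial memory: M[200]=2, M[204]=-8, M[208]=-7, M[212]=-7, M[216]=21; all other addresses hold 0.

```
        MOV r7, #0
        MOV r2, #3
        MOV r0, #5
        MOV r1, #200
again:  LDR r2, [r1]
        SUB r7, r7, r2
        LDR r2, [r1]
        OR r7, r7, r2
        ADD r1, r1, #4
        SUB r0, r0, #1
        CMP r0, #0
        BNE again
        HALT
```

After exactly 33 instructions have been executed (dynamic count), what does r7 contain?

after MOV r7, #0: r7=0
after MOV r2, #3: r2=3
after MOV r0, #5: r0=5
after MOV r1, #200: r1=200
after LDR r2, [r1]: r2=M[200]=2
after SUB r7, r7, r2: r7=0-2=-2
after LDR r2, [r1]: r2=M[200]=2
after OR r7, r7, r2: r7=(-2)|2=-2
after ADD r1, r1, #4: r1=200+4=204
after SUB r0, r0, #1: r0=5-1=4
CMP r0, #0  (cmp 4,0)
BNE again: taken
after LDR r2, [r1]: r2=M[204]=-8
after SUB r7, r7, r2: r7=(-2)-(-8)=6
after LDR r2, [r1]: r2=M[204]=-8
after OR r7, r7, r2: r7=6|(-8)=-2
after ADD r1, r1, #4: r1=204+4=208
after SUB r0, r0, #1: r0=4-1=3
CMP r0, #0  (cmp 3,0)
BNE again: taken
after LDR r2, [r1]: r2=M[208]=-7
after SUB r7, r7, r2: r7=(-2)-(-7)=5
after LDR r2, [r1]: r2=M[208]=-7
after OR r7, r7, r2: r7=5|(-7)=-3
after ADD r1, r1, #4: r1=208+4=212
after SUB r0, r0, #1: r0=3-1=2
CMP r0, #0  (cmp 2,0)
BNE again: taken
after LDR r2, [r1]: r2=M[212]=-7
after SUB r7, r7, r2: r7=(-3)-(-7)=4
after LDR r2, [r1]: r2=M[212]=-7
after OR r7, r7, r2: r7=4|(-7)=-3
after ADD r1, r1, #4: r1=212+4=216
After step 33: r7 = -3.

-3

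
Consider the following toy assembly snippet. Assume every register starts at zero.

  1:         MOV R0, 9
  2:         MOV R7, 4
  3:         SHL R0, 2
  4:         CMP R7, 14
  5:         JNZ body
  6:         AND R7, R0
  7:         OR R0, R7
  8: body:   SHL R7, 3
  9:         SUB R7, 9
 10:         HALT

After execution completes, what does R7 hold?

after MOV R0, 9: R0=9
after MOV R7, 4: R7=4
after SHL R0, 2: R0=9<<2=36
CMP R7, 14  (cmp 4,14)
JNZ body: taken
after SHL R7, 3: R7=4<<3=32
after SUB R7, 9: R7=32-9=23
halt.

23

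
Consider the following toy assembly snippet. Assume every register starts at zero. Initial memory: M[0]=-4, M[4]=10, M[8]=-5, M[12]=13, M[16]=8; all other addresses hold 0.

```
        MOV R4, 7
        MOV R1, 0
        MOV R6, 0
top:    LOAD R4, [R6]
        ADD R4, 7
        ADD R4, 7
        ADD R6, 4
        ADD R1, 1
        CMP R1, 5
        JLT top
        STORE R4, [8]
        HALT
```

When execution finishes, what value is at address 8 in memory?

MOV R4, 7 → R4=7
MOV R1, 0 → R1=0
MOV R6, 0 → R6=0
LOAD R4, [R6] → R4=M[0]=-4
ADD R4, 7 → R4=(-4)+7=3
ADD R4, 7 → R4=3+7=10
ADD R6, 4 → R6=0+4=4
ADD R1, 1 → R1=0+1=1
CMP R1, 5  (cmp 1,5)
JLT top: taken
LOAD R4, [R6] → R4=M[4]=10
ADD R4, 7 → R4=10+7=17
ADD R4, 7 → R4=17+7=24
ADD R6, 4 → R6=4+4=8
ADD R1, 1 → R1=1+1=2
CMP R1, 5  (cmp 2,5)
JLT top: taken
LOAD R4, [R6] → R4=M[8]=-5
ADD R4, 7 → R4=(-5)+7=2
ADD R4, 7 → R4=2+7=9
ADD R6, 4 → R6=8+4=12
ADD R1, 1 → R1=2+1=3
CMP R1, 5  (cmp 3,5)
JLT top: taken
LOAD R4, [R6] → R4=M[12]=13
ADD R4, 7 → R4=13+7=20
ADD R4, 7 → R4=20+7=27
ADD R6, 4 → R6=12+4=16
ADD R1, 1 → R1=3+1=4
CMP R1, 5  (cmp 4,5)
JLT top: taken
LOAD R4, [R6] → R4=M[16]=8
ADD R4, 7 → R4=8+7=15
ADD R4, 7 → R4=15+7=22
ADD R6, 4 → R6=16+4=20
ADD R1, 1 → R1=4+1=5
CMP R1, 5  (cmp 5,5)
JLT top: not taken
STORE R4, [8] → M[8]=22
halt.

22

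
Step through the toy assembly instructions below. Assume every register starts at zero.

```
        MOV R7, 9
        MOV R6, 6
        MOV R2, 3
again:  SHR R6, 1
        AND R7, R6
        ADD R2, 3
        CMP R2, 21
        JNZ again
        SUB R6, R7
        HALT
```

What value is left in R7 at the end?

0

MOV R7, 9 → R7=9
MOV R6, 6 → R6=6
MOV R2, 3 → R2=3
SHR R6, 1 → R6=6>>1=3
AND R7, R6 → R7=9&3=1
ADD R2, 3 → R2=3+3=6
CMP R2, 21  (cmp 6,21)
JNZ again: taken
SHR R6, 1 → R6=3>>1=1
AND R7, R6 → R7=1&1=1
ADD R2, 3 → R2=6+3=9
CMP R2, 21  (cmp 9,21)
JNZ again: taken
SHR R6, 1 → R6=1>>1=0
AND R7, R6 → R7=1&0=0
ADD R2, 3 → R2=9+3=12
CMP R2, 21  (cmp 12,21)
JNZ again: taken
SHR R6, 1 → R6=0>>1=0
AND R7, R6 → R7=0&0=0
ADD R2, 3 → R2=12+3=15
CMP R2, 21  (cmp 15,21)
JNZ again: taken
SHR R6, 1 → R6=0>>1=0
AND R7, R6 → R7=0&0=0
ADD R2, 3 → R2=15+3=18
CMP R2, 21  (cmp 18,21)
JNZ again: taken
SHR R6, 1 → R6=0>>1=0
AND R7, R6 → R7=0&0=0
ADD R2, 3 → R2=18+3=21
CMP R2, 21  (cmp 21,21)
JNZ again: not taken
SUB R6, R7 → R6=0-0=0
halt.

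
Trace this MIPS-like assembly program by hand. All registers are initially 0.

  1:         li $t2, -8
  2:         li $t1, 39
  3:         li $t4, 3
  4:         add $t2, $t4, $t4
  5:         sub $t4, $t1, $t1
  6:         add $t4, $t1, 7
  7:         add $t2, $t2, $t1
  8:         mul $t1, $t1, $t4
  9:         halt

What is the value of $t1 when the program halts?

$t2=-8
$t1=39
$t4=3
$t2=3+3=6
$t4=39-39=0
$t4=39+7=46
$t2=6+39=45
$t1=39*46=1794
halt.

1794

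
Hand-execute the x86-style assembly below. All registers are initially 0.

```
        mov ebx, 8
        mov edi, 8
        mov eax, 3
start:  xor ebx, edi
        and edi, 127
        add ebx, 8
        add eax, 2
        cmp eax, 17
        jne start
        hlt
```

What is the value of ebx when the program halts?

after mov ebx, 8: ebx=8
after mov edi, 8: edi=8
after mov eax, 3: eax=3
after xor ebx, edi: ebx=8^8=0
after and edi, 127: edi=8&127=8
after add ebx, 8: ebx=0+8=8
after add eax, 2: eax=3+2=5
cmp eax, 17  (cmp 5,17)
jne start: taken
after xor ebx, edi: ebx=8^8=0
after and edi, 127: edi=8&127=8
after add ebx, 8: ebx=0+8=8
after add eax, 2: eax=5+2=7
cmp eax, 17  (cmp 7,17)
jne start: taken
after xor ebx, edi: ebx=8^8=0
after and edi, 127: edi=8&127=8
after add ebx, 8: ebx=0+8=8
after add eax, 2: eax=7+2=9
cmp eax, 17  (cmp 9,17)
jne start: taken
after xor ebx, edi: ebx=8^8=0
after and edi, 127: edi=8&127=8
after add ebx, 8: ebx=0+8=8
after add eax, 2: eax=9+2=11
cmp eax, 17  (cmp 11,17)
jne start: taken
after xor ebx, edi: ebx=8^8=0
after and edi, 127: edi=8&127=8
after add ebx, 8: ebx=0+8=8
after add eax, 2: eax=11+2=13
cmp eax, 17  (cmp 13,17)
jne start: taken
after xor ebx, edi: ebx=8^8=0
after and edi, 127: edi=8&127=8
after add ebx, 8: ebx=0+8=8
after add eax, 2: eax=13+2=15
cmp eax, 17  (cmp 15,17)
jne start: taken
after xor ebx, edi: ebx=8^8=0
after and edi, 127: edi=8&127=8
after add ebx, 8: ebx=0+8=8
after add eax, 2: eax=15+2=17
cmp eax, 17  (cmp 17,17)
jne start: not taken
halt.

8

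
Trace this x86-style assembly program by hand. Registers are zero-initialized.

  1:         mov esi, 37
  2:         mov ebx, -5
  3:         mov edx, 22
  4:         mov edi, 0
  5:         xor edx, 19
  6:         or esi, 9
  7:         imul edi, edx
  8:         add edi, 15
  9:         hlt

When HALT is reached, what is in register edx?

mov esi, 37 → esi=37
mov ebx, -5 → ebx=-5
mov edx, 22 → edx=22
mov edi, 0 → edi=0
xor edx, 19 → edx=22^19=5
or esi, 9 → esi=37|9=45
imul edi, edx → edi=0*5=0
add edi, 15 → edi=0+15=15
halt.

5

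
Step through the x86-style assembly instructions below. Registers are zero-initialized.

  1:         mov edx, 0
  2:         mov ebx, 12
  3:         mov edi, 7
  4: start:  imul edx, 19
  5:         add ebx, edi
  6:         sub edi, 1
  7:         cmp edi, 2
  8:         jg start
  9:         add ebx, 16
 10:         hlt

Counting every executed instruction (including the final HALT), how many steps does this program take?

edx=0
ebx=12
edi=7
edx=0*19=0
ebx=12+7=19
edi=7-1=6
cmp edi, 2  (cmp 6,2)
jg start: taken
edx=0*19=0
ebx=19+6=25
edi=6-1=5
cmp edi, 2  (cmp 5,2)
jg start: taken
edx=0*19=0
ebx=25+5=30
edi=5-1=4
cmp edi, 2  (cmp 4,2)
jg start: taken
edx=0*19=0
ebx=30+4=34
edi=4-1=3
cmp edi, 2  (cmp 3,2)
jg start: taken
edx=0*19=0
ebx=34+3=37
edi=3-1=2
cmp edi, 2  (cmp 2,2)
jg start: not taken
ebx=37+16=53
halt.
Total executed instructions: 30.

30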